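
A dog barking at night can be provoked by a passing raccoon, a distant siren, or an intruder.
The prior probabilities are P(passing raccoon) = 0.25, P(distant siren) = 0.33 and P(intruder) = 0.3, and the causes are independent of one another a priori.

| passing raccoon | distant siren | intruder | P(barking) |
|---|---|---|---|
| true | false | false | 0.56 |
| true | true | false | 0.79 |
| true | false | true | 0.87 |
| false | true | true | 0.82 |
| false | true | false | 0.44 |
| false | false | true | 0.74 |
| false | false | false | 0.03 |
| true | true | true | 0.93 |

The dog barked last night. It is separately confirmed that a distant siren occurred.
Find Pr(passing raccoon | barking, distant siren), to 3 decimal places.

Numerator (weight on configurations with passing raccoon): 0.138250 + 0.069750 = 0.208000
Denominator P(barking | distant siren): 0.44×0.75×0.7 + 0.82×0.75×0.3 + 0.79×0.25×0.7 + 0.93×0.25×0.3 = 0.623500
P(passing raccoon | barking, distant siren) = 0.208000/0.623500 ≈ 0.334

Pr(passing raccoon | barking, distant siren) ≈ 0.334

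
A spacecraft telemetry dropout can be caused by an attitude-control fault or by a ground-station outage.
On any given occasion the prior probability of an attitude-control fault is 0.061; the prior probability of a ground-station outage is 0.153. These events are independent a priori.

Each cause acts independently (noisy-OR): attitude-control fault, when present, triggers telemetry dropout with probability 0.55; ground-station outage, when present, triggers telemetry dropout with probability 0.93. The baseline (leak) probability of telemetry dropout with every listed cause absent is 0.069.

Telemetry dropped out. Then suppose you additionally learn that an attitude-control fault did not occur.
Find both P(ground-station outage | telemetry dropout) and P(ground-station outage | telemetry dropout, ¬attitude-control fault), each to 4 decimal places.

P(ground-station outage | telemetry dropout) ≈ 0.6281; P(ground-station outage | telemetry dropout, ¬attitude-control fault) ≈ 0.7099

Under noisy-OR, P(telemetry dropout | causes) = 1 − (1−0.069)·∏(1−qᵢ) over the active causes.
Weight on ground-station outage=true, given the evidence: 0.134304 + 0.009059 = 0.143363
Denominator P(telemetry dropout): 0.069*0.939*0.847 + 0.93483*0.939*0.153 + 0.58105*0.061*0.847 + 0.970673*0.061*0.153 = 0.228262
P(ground-station outage | telemetry dropout) = 0.143363/0.228262 ≈ 0.6281

Now also conditioning on attitude-control fault≠true:
Enumerate both values of ground-station outage and weight by the priors:
  P(telemetry dropout | ¬attitude-control fault) = 0.069·0.847 + 0.93483·0.153
        = 0.058443 + 0.143029 = 0.201472
Keeping only the ground-station outage-present terms gives 0.143029, so
  P(ground-station outage | telemetry dropout, ¬attitude-control fault) = 0.143029 / 0.201472 ≈ 0.7099
Ruling out attitude-control fault raises the posterior on ground-station outage — the flip side of explaining away.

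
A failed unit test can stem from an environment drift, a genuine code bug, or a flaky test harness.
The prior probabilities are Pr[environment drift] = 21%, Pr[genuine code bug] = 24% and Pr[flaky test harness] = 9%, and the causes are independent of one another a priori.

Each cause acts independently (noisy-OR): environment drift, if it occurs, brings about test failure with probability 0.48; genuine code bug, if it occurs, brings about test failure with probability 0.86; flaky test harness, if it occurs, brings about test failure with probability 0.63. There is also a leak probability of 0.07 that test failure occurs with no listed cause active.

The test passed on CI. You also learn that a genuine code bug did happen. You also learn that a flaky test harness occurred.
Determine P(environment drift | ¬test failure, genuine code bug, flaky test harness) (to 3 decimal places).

Under noisy-OR, P(test failure | causes) = 1 − (1−0.07)·∏(1−qᵢ) over the active causes.
Sum P(¬test failure|·) weighted by the priors over both values of environment drift:
  P(¬test failure | genuine code bug, flaky test harness) = 0.048174·0.79 + 0.02505·0.21
        = 0.038057 + 0.005260 = 0.043317
Keeping only the environment drift-present terms gives 0.005260, so
  P(environment drift | ¬test failure, genuine code bug, flaky test harness) = 0.005260 / 0.043317 ≈ 0.121

P(environment drift | ¬test failure, genuine code bug, flaky test harness) ≈ 0.121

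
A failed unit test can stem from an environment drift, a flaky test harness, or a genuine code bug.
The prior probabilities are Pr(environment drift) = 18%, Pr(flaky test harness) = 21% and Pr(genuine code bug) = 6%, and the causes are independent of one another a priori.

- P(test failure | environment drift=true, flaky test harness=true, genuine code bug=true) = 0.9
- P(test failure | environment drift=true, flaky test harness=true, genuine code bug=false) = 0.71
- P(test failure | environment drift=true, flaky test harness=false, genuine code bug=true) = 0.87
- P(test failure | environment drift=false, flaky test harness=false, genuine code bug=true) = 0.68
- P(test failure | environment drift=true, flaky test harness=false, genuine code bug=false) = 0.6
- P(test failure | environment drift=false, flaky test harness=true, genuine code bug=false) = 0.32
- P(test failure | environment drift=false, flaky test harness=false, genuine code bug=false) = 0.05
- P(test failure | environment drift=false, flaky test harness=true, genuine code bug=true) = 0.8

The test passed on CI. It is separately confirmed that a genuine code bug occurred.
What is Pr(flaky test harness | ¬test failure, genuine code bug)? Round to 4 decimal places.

Weight on flaky test harness=true, given the evidence: 0.034440 + 0.003780 = 0.038220
Denominator P(¬test failure | genuine code bug): 0.32·0.82·0.79 + 0.2·0.82·0.21 + 0.13·0.18·0.79 + 0.1·0.18·0.21 = 0.264002
Posterior = 0.038220 / 0.264002 ≈ 0.1448

Pr(flaky test harness | ¬test failure, genuine code bug) ≈ 0.1448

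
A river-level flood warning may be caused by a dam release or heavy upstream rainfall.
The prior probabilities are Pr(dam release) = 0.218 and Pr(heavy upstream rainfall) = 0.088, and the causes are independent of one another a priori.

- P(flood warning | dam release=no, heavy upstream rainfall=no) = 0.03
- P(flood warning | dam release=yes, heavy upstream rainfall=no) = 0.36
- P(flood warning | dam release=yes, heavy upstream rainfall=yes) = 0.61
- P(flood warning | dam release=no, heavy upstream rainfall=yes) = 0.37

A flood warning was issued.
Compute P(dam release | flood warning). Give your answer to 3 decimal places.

P(dam release | flood warning) ≈ 0.640

P(flood warning) = 0.03*0.782*0.912 + 0.37*0.782*0.088 + 0.36*0.218*0.912 + 0.61*0.218*0.088 = 0.021396 + 0.025462 + 0.071574 + 0.011702 = 0.130134
Of this, 0.083276 comes from 0.071574 + 0.011702 (the dam release=true cases).
P(dam release | flood warning) = 0.083276 / 0.130134 ≈ 0.640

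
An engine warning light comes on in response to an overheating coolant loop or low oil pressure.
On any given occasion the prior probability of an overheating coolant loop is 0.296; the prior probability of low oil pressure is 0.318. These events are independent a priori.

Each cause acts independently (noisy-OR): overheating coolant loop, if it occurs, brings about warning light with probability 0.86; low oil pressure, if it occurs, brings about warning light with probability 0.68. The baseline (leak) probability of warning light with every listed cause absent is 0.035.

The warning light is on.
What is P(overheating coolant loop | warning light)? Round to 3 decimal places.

Under noisy-OR, P(warning light | causes) = 1 − (1−0.035)·∏(1−qᵢ) over the active causes.
For the numerator, keep only overheating coolant loop=true terms: 0.174599 + 0.090059 = 0.264658
Normalizer over all consistent configurations: 0.035·0.704·0.682 + 0.6912·0.704·0.318 + 0.8649·0.296·0.682 + 0.956768·0.296·0.318 = 0.436202
P(overheating coolant loop | warning light) = 0.264658/0.436202 ≈ 0.607

P(overheating coolant loop | warning light) ≈ 0.607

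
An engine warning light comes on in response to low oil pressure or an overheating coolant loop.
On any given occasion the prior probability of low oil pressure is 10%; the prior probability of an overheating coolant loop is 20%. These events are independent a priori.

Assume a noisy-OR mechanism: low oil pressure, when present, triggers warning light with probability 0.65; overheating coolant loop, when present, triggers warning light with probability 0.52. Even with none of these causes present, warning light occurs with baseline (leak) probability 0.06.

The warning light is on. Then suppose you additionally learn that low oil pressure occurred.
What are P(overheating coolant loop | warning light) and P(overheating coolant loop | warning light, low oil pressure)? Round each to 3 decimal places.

Under noisy-OR, P(warning light | causes) = 1 − (1−0.06)·∏(1−qᵢ) over the active causes.
Sum P(warning light|·) weighted by the priors over the 4 (low oil pressure, overheating coolant loop) configurations:
  P(warning light) = 0.06·0.9·0.8 + 0.5488·0.9·0.2 + 0.671·0.1·0.8 + 0.84208·0.1·0.2
        = 0.043200 + 0.098784 + 0.053680 + 0.016842 = 0.212506
Keeping only the overheating coolant loop-present terms gives 0.115626, so
  P(overheating coolant loop | warning light) = 0.115626 / 0.212506 ≈ 0.544

Now condition on the additional information:
Numerator (weight on configurations with overheating coolant loop): 0.84208·0.2 = 0.168416
Normalizer over all consistent configurations: 0.671·0.8 + 0.84208·0.2 = 0.705216
Posterior = 0.168416 / 0.705216 ≈ 0.239
The drop from 0.544 to 0.239 is the explaining-away (discounting) effect.

P(overheating coolant loop | warning light) ≈ 0.544; P(overheating coolant loop | warning light, low oil pressure) ≈ 0.239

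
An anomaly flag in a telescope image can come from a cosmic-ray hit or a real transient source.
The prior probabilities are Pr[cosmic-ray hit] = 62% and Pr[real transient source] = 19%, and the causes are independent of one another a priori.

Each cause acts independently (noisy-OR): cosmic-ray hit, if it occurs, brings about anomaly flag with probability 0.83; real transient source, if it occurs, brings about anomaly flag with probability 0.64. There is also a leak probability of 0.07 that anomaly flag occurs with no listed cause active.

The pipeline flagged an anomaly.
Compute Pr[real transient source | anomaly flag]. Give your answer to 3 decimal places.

Under noisy-OR, P(anomaly flag | causes) = 1 − (1−0.07)·∏(1−qᵢ) over the active causes.
For the numerator, keep only real transient source=true terms: 0.048027 + 0.111095 = 0.159122
Denominator P(anomaly flag): 0.07*0.38*0.81 + 0.6652*0.38*0.19 + 0.8419*0.62*0.81 + 0.943084*0.62*0.19 = 0.603470
P(real transient source | anomaly flag) = 0.159122/0.603470 ≈ 0.264

Pr[real transient source | anomaly flag] ≈ 0.264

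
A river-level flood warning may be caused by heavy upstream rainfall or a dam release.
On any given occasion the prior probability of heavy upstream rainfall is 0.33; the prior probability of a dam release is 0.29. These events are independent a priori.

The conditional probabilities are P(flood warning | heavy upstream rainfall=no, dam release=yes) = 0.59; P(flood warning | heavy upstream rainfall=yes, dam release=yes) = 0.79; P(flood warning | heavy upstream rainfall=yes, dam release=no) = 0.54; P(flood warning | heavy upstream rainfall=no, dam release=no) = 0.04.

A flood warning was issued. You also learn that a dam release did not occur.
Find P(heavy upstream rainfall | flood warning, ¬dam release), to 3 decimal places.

P(heavy upstream rainfall | flood warning, ¬dam release) ≈ 0.869

Enumerate both values of heavy upstream rainfall and weight by the priors:
  P(flood warning | ¬dam release) = 0.04*0.67 + 0.54*0.33
        = 0.026800 + 0.178200 = 0.205000
Keeping only the heavy upstream rainfall-present terms gives 0.178200, so
  P(heavy upstream rainfall | flood warning, ¬dam release) = 0.178200 / 0.205000 ≈ 0.869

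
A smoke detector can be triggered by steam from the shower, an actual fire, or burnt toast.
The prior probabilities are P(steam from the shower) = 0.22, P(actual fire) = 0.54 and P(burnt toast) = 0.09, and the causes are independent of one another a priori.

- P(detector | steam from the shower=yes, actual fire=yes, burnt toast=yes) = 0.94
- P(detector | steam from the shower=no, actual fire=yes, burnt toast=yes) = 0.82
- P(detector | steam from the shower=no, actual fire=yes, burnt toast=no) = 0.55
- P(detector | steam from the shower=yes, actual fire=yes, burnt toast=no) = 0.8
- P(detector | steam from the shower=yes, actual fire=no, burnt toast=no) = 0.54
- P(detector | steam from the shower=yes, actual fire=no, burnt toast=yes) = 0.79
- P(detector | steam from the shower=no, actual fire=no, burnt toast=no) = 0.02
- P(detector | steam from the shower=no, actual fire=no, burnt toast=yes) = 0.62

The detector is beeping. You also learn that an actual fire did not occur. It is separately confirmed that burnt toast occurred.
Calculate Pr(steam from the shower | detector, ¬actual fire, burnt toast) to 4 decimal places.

Pr(steam from the shower | detector, ¬actual fire, burnt toast) ≈ 0.2644

For the numerator, keep only steam from the shower=true terms: 0.79·0.22 = 0.173800
Normalizer over all consistent configurations: 0.62·0.78 + 0.79·0.22 = 0.657400
P(steam from the shower | detector, ¬actual fire, burnt toast) = 0.173800/0.657400 ≈ 0.2644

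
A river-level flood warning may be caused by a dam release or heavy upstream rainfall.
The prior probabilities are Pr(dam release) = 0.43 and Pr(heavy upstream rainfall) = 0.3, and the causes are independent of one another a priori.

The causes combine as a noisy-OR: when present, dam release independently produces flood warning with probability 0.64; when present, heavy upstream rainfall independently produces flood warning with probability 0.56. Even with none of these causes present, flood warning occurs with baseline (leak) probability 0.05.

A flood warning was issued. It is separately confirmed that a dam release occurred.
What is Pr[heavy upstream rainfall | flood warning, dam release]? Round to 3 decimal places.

Pr[heavy upstream rainfall | flood warning, dam release] ≈ 0.356

Under noisy-OR, P(flood warning | causes) = 1 − (1−0.05)·∏(1−qᵢ) over the active causes.
Weight on heavy upstream rainfall=true, given the evidence: 0.84952×0.3 = 0.254856
Denominator P(flood warning | dam release): 0.658×0.7 + 0.84952×0.3 = 0.715456
Posterior = 0.254856 / 0.715456 ≈ 0.356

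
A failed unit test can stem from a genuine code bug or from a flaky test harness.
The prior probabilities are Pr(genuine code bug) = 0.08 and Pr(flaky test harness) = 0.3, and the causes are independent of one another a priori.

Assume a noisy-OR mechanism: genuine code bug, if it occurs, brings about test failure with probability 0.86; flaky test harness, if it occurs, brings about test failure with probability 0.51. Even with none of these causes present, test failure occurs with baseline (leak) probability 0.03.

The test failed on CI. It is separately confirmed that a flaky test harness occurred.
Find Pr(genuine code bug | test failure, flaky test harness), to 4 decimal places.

Under noisy-OR, P(test failure | causes) = 1 − (1−0.03)·∏(1−qᵢ) over the active causes.
P(test failure | flaky test harness) = 0.5247·0.92 + 0.933458·0.08 = 0.482724 + 0.074677 = 0.557401
The genuine code bug-present share is 0.933458·0.08 = 0.074677.
So P(genuine code bug | test failure, flaky test harness) = 0.074677/0.557401 ≈ 0.1340.

Pr(genuine code bug | test failure, flaky test harness) ≈ 0.1340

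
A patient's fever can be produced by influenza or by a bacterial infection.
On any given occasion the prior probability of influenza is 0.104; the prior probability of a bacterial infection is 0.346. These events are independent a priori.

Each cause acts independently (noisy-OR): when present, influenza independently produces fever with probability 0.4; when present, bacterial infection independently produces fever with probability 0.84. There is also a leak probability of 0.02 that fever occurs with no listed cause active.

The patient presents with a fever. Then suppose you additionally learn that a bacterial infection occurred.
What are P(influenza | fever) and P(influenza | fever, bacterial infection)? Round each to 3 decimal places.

Under noisy-OR, P(fever | causes) = 1 − (1−0.02)·∏(1−qᵢ) over the active causes.
P(fever) = 0.02·0.896·0.654 + 0.8432·0.896·0.346 + 0.412·0.104·0.654 + 0.90592·0.104·0.346 = 0.011720 + 0.261405 + 0.028023 + 0.032599 = 0.333747
The influenza-present share is 0.028023 + 0.032599 = 0.060622.
Hence the posterior is 0.060622/0.333747 ≈ 0.182.

With the extra evidence:
Weight on influenza=true, given the evidence: 0.90592·0.104 = 0.094216
Normalizer over all consistent configurations: 0.8432·0.896 + 0.90592·0.104 = 0.849723
Posterior = 0.094216 / 0.849723 ≈ 0.111

P(influenza | fever) ≈ 0.182; P(influenza | fever, bacterial infection) ≈ 0.111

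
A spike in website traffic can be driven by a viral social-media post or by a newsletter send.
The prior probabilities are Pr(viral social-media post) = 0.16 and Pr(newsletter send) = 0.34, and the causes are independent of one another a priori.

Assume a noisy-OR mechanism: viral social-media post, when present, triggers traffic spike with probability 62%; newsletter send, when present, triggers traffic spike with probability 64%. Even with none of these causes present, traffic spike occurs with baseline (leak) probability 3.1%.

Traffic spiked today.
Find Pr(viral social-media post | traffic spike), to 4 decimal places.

Under noisy-OR, P(traffic spike | causes) = 1 − (1−0.031)·∏(1−qᵢ) over the active causes.
P(traffic spike) = 0.031*0.84*0.66 + 0.65116*0.84*0.34 + 0.63178*0.16*0.66 + 0.867441*0.16*0.34 = 0.017186 + 0.185971 + 0.066716 + 0.047189 = 0.317062
The viral social-media post-present share is 0.066716 + 0.047189 = 0.113905.
So P(viral social-media post | traffic spike) = 0.113905/0.317062 ≈ 0.3593.

Pr(viral social-media post | traffic spike) ≈ 0.3593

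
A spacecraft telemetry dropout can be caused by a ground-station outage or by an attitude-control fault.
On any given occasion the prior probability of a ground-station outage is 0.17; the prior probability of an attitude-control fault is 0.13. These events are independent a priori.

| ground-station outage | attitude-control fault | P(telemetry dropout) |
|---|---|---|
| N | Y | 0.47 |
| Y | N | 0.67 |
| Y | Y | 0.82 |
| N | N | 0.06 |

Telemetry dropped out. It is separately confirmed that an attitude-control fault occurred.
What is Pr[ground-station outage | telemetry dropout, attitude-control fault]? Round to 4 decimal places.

Pr[ground-station outage | telemetry dropout, attitude-control fault] ≈ 0.2633

P(telemetry dropout | attitude-control fault) = 0.47×0.83 + 0.82×0.17 = 0.390100 + 0.139400 = 0.529500
Restricting to configurations with ground-station outage present: 0.82×0.17 = 0.139400.
So P(ground-station outage | telemetry dropout, attitude-control fault) = 0.139400/0.529500 ≈ 0.2633.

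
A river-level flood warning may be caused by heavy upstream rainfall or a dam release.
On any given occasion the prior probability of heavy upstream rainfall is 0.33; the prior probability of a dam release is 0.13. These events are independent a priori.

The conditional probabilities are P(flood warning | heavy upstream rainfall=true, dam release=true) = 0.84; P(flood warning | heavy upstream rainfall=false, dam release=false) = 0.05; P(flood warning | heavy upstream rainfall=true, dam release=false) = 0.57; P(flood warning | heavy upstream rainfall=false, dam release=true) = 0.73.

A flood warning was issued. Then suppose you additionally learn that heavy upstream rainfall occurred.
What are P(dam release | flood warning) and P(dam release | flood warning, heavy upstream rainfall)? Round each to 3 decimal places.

Numerator (weight on configurations with dam release): 0.063583 + 0.036036 = 0.099619
The normalizing constant is 0.05·0.67·0.87 + 0.73·0.67·0.13 + 0.57·0.33·0.87 + 0.84·0.33·0.13 = 0.292411
Posterior = 0.099619 / 0.292411 ≈ 0.341

Now condition on the additional information:
P(flood warning | heavy upstream rainfall) = 0.57·0.87 + 0.84·0.13 = 0.495900 + 0.109200 = 0.605100
Of this, 0.109200 comes from 0.84·0.13 (the dam release=true cases).
Hence the posterior is 0.109200/0.605100 ≈ 0.180.
The drop from 0.341 to 0.180 is the explaining-away (discounting) effect.

P(dam release | flood warning) ≈ 0.341; P(dam release | flood warning, heavy upstream rainfall) ≈ 0.180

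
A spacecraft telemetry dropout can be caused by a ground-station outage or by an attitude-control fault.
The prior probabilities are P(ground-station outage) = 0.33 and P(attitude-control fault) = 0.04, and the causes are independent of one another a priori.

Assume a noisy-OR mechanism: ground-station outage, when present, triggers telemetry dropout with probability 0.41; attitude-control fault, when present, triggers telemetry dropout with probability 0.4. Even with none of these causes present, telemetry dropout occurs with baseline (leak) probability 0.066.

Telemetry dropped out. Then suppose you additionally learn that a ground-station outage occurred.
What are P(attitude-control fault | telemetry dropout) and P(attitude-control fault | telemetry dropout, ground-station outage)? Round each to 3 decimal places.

P(attitude-control fault | telemetry dropout) ≈ 0.100; P(attitude-control fault | telemetry dropout, ground-station outage) ≈ 0.058

Under noisy-OR, P(telemetry dropout | causes) = 1 − (1−0.066)·∏(1−qᵢ) over the active causes.
P(telemetry dropout) = 0.066×0.67×0.96 + 0.4396×0.67×0.04 + 0.44894×0.33×0.96 + 0.669364×0.33×0.04 = 0.042451 + 0.011781 + 0.142224 + 0.008836 = 0.205292
Of this, 0.020617 comes from 0.011781 + 0.008836 (the attitude-control fault=true cases).
So P(attitude-control fault | telemetry dropout) = 0.020617/0.205292 ≈ 0.100.

With the extra evidence:
P(telemetry dropout | ground-station outage) = 0.44894·0.96 + 0.669364·0.04 = 0.430982 + 0.026775 = 0.457757
The attitude-control fault-present share is 0.669364·0.04 = 0.026775.
So P(attitude-control fault | telemetry dropout, ground-station outage) = 0.026775/0.457757 ≈ 0.058.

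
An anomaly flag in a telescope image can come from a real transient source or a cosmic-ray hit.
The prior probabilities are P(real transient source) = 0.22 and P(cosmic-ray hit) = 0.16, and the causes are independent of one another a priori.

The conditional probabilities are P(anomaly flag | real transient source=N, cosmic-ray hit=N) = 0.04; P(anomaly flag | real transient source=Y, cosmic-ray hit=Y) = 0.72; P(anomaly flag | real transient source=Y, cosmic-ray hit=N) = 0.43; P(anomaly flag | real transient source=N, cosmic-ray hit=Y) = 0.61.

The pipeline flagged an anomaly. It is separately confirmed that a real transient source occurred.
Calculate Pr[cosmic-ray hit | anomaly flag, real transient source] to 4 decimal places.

P(anomaly flag | real transient source) = 0.43*0.84 + 0.72*0.16 = 0.361200 + 0.115200 = 0.476400
Restricting to configurations with cosmic-ray hit present: 0.72*0.16 = 0.115200.
Hence the posterior is 0.115200/0.476400 ≈ 0.2418.

Pr[cosmic-ray hit | anomaly flag, real transient source] ≈ 0.2418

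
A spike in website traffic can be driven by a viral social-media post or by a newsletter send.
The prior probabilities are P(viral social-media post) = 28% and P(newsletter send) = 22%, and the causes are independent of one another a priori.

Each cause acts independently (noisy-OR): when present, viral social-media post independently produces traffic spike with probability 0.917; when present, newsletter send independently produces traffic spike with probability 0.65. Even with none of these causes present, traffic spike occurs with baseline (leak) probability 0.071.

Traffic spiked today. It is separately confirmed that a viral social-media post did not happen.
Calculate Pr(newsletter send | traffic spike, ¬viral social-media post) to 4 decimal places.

Under noisy-OR, P(traffic spike | causes) = 1 − (1−0.071)·∏(1−qᵢ) over the active causes.
Numerator (weight on configurations with newsletter send): 0.67485*0.22 = 0.148467
Normalizer over all consistent configurations: 0.071*0.78 + 0.67485*0.22 = 0.203847
P(newsletter send | traffic spike, ¬viral social-media post) = 0.148467/0.203847 ≈ 0.7283

Pr(newsletter send | traffic spike, ¬viral social-media post) ≈ 0.7283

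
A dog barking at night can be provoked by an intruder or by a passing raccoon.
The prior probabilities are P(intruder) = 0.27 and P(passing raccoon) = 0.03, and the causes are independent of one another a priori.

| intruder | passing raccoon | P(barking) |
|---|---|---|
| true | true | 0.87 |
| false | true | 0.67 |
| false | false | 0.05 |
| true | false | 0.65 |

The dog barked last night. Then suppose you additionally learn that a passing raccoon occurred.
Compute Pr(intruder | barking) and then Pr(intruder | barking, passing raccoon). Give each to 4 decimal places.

Pr(intruder | barking) ≈ 0.7797; Pr(intruder | barking, passing raccoon) ≈ 0.3244

By total probability over the 4 (intruder, passing raccoon) configurations:
  P(barking) = 0.05·0.73·0.97 + 0.67·0.73·0.03 + 0.65·0.27·0.97 + 0.87·0.27·0.03
        = 0.035405 + 0.014673 + 0.170235 + 0.007047 = 0.227360
The terms with intruder present sum to 0.177282, so
  P(intruder | barking) = 0.177282 / 0.227360 ≈ 0.7797

Now condition on the additional information:
P(barking | passing raccoon) = 0.67×0.73 + 0.87×0.27 = 0.489100 + 0.234900 = 0.724000
Restricting to configurations with intruder present: 0.87×0.27 = 0.234900.
So P(intruder | barking, passing raccoon) = 0.234900/0.724000 ≈ 0.3244.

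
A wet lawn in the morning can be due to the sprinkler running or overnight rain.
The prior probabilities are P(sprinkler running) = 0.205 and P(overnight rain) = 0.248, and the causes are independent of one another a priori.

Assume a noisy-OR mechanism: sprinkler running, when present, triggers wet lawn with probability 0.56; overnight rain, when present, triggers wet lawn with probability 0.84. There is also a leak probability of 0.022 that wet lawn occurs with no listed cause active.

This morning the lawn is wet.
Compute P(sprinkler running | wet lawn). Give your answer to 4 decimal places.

Under noisy-OR, P(wet lawn | causes) = 1 − (1−0.022)·∏(1−qᵢ) over the active causes.
Weight on sprinkler running=true, given the evidence: 0.087822 + 0.047340 = 0.135162
The normalizing constant is 0.022*0.795*0.752 + 0.84352*0.795*0.248 + 0.56968*0.205*0.752 + 0.931149*0.205*0.248 = 0.314622
Posterior = 0.135162 / 0.314622 ≈ 0.4296

P(sprinkler running | wet lawn) ≈ 0.4296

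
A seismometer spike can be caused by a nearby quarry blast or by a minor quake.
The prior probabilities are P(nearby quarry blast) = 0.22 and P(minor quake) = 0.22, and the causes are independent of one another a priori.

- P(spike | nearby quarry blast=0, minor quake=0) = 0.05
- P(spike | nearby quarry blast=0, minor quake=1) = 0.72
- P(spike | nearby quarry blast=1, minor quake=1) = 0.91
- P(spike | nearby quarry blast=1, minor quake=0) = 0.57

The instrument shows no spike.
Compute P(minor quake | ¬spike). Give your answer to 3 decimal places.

P(minor quake | ¬spike) ≈ 0.074

Sum P(¬spike|·) weighted by the priors over the 4 (nearby quarry blast, minor quake) configurations:
  P(¬spike) = 0.95*0.78*0.78 + 0.28*0.78*0.22 + 0.43*0.22*0.78 + 0.09*0.22*0.22
        = 0.577980 + 0.048048 + 0.073788 + 0.004356 = 0.704172
The terms with minor quake present sum to 0.052404, so
  P(minor quake | ¬spike) = 0.052404 / 0.704172 ≈ 0.074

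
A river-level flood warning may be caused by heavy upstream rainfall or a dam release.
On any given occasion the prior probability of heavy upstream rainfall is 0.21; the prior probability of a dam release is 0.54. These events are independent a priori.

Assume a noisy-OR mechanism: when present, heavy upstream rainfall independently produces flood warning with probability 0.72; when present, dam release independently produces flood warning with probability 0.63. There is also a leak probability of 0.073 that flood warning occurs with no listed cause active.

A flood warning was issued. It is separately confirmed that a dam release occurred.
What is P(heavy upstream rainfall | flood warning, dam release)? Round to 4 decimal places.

Under noisy-OR, P(flood warning | causes) = 1 − (1−0.073)·∏(1−qᵢ) over the active causes.
Enumerate both values of heavy upstream rainfall and weight by the priors:
  P(flood warning | dam release) = 0.65701·0.79 + 0.903963·0.21
        = 0.519038 + 0.189832 = 0.708870
The terms with heavy upstream rainfall present sum to 0.189832, so
  P(heavy upstream rainfall | flood warning, dam release) = 0.189832 / 0.708870 ≈ 0.2678

P(heavy upstream rainfall | flood warning, dam release) ≈ 0.2678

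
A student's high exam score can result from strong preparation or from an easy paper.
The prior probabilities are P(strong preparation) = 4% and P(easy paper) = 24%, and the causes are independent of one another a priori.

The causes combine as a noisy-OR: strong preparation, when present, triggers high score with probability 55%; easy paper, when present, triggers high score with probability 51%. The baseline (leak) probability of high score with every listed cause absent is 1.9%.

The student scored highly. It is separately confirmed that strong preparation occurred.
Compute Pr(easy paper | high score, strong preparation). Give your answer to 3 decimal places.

Under noisy-OR, P(high score | causes) = 1 − (1−0.019)·∏(1−qᵢ) over the active causes.
Weight on easy paper=true, given the evidence: 0.78369·0.24 = 0.188086
Denominator P(high score | strong preparation): 0.55855·0.76 + 0.78369·0.24 = 0.612584
Posterior = 0.188086 / 0.612584 ≈ 0.307

Pr(easy paper | high score, strong preparation) ≈ 0.307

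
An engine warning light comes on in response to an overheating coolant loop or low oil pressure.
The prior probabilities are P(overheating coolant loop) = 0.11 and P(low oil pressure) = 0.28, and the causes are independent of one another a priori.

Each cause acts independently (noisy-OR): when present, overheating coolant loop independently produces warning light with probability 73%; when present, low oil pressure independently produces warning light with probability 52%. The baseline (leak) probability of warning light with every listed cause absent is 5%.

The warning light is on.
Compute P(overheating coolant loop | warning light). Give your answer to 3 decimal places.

P(overheating coolant loop | warning light) ≈ 0.339

Under noisy-OR, P(warning light | causes) = 1 − (1−0.05)·∏(1−qᵢ) over the active causes.
P(warning light) = 0.05*0.89*0.72 + 0.544*0.89*0.28 + 0.7435*0.11*0.72 + 0.87688*0.11*0.28 = 0.032040 + 0.135565 + 0.058885 + 0.027008 = 0.253498
The overheating coolant loop-present share is 0.058885 + 0.027008 = 0.085893.
Hence the posterior is 0.085893/0.253498 ≈ 0.339.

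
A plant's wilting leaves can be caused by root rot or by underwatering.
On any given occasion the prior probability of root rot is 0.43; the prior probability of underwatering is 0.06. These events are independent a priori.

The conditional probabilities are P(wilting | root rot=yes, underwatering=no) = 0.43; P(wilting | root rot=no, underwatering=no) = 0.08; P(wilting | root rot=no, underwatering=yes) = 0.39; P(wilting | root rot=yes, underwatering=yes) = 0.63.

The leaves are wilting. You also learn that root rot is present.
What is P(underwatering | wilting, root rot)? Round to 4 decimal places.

By total probability over both values of underwatering:
  P(wilting | root rot) = 0.43*0.94 + 0.63*0.06
        = 0.404200 + 0.037800 = 0.442000
Configurations with underwatering contribute 0.037800, so
  P(underwatering | wilting, root rot) = 0.037800 / 0.442000 ≈ 0.0855

P(underwatering | wilting, root rot) ≈ 0.0855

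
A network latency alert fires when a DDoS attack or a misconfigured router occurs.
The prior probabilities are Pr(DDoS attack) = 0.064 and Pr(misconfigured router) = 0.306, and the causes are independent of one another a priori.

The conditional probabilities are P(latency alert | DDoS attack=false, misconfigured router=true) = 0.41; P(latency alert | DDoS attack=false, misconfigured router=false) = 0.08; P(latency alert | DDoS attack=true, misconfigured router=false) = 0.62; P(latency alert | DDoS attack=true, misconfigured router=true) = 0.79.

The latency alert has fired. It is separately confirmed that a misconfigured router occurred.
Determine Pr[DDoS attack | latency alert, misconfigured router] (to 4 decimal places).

For the numerator, keep only DDoS attack=true terms: 0.79×0.064 = 0.050560
Normalizer over all consistent configurations: 0.41×0.936 + 0.79×0.064 = 0.434320
P(DDoS attack | latency alert, misconfigured router) = 0.050560/0.434320 ≈ 0.1164

Pr[DDoS attack | latency alert, misconfigured router] ≈ 0.1164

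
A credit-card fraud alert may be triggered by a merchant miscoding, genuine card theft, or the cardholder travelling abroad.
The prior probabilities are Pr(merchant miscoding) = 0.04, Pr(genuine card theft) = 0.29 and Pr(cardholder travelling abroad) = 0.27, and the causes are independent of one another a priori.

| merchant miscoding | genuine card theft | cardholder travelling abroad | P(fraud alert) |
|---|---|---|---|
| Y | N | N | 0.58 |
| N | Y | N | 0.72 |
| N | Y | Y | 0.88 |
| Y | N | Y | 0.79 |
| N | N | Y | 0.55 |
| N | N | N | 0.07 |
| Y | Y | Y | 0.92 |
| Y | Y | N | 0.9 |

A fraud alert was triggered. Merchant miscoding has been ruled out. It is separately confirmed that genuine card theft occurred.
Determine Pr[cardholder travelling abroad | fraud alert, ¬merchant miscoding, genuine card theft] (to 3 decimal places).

Pr[cardholder travelling abroad | fraud alert, ¬merchant miscoding, genuine card theft] ≈ 0.311

For the numerator, keep only cardholder travelling abroad=true terms: 0.88×0.27 = 0.237600
The normalizing constant is 0.72×0.73 + 0.88×0.27 = 0.763200
Posterior = 0.237600 / 0.763200 ≈ 0.311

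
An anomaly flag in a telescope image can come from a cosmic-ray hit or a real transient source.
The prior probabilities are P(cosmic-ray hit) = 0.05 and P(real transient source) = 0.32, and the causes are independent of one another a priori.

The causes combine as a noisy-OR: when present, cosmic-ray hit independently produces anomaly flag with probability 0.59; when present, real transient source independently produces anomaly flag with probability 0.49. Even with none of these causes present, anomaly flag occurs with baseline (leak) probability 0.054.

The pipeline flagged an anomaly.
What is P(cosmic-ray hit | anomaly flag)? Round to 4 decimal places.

P(cosmic-ray hit | anomaly flag) ≈ 0.1490

Under noisy-OR, P(anomaly flag | causes) = 1 − (1−0.054)·∏(1−qᵢ) over the active causes.
Weight on cosmic-ray hit=true, given the evidence: 0.020813 + 0.012835 = 0.033648
Normalizer over all consistent configurations: 0.054×0.95×0.68 + 0.51754×0.95×0.32 + 0.61214×0.05×0.68 + 0.802191×0.05×0.32 = 0.225864
Posterior = 0.033648 / 0.225864 ≈ 0.1490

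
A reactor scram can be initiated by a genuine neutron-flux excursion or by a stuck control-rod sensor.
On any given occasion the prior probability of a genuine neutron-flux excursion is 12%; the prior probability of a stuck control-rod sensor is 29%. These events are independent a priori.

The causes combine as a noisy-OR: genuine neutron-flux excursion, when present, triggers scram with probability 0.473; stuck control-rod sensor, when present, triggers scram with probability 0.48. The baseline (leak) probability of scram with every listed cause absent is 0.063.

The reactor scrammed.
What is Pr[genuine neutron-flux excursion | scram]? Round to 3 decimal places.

Under noisy-OR, P(scram | causes) = 1 − (1−0.063)·∏(1−qᵢ) over the active causes.
Numerator (weight on configurations with genuine neutron-flux excursion): 0.043128 + 0.025864 = 0.068992
Normalizer over all consistent configurations: 0.063·0.88·0.71 + 0.51276·0.88·0.29 + 0.506201·0.12·0.71 + 0.743225·0.12·0.29 = 0.239210
P(genuine neutron-flux excursion | scram) = 0.068992/0.239210 ≈ 0.288

Pr[genuine neutron-flux excursion | scram] ≈ 0.288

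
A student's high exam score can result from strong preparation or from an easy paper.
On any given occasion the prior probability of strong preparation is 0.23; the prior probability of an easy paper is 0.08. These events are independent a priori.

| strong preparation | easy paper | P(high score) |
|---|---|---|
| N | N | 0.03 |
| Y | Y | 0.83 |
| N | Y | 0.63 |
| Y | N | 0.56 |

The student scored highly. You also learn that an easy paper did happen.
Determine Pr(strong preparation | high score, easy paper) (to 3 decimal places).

Pr(strong preparation | high score, easy paper) ≈ 0.282

Sum P(high score|·) weighted by the priors over both values of strong preparation:
  P(high score | easy paper) = 0.63·0.77 + 0.83·0.23
        = 0.485100 + 0.190900 = 0.676000
The terms with strong preparation present sum to 0.190900, so
  P(strong preparation | high score, easy paper) = 0.190900 / 0.676000 ≈ 0.282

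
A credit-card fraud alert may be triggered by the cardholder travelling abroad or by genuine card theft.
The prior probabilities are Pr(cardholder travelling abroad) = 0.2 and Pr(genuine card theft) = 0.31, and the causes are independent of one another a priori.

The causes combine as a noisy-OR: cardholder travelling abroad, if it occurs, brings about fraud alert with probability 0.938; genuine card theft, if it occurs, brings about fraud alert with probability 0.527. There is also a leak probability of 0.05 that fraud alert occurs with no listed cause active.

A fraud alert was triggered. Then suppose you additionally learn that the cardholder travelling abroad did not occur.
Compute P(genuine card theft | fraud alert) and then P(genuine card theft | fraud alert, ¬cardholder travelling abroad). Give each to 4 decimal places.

P(genuine card theft | fraud alert) ≈ 0.5555; P(genuine card theft | fraud alert, ¬cardholder travelling abroad) ≈ 0.8319

Under noisy-OR, P(fraud alert | causes) = 1 − (1−0.05)·∏(1−qᵢ) over the active causes.
Numerator (weight on configurations with genuine card theft): 0.136561 + 0.060273 = 0.196834
Normalizer over all consistent configurations: 0.05×0.8×0.69 + 0.55065×0.8×0.31 + 0.9411×0.2×0.69 + 0.97214×0.2×0.31 = 0.354306
P(genuine card theft | fraud alert) = 0.196834/0.354306 ≈ 0.5555

With the extra evidence:
Sum P(fraud alert|·) weighted by the priors over both values of genuine card theft:
  P(fraud alert | ¬cardholder travelling abroad) = 0.05*0.69 + 0.55065*0.31
        = 0.034500 + 0.170701 = 0.205201
The terms with genuine card theft present sum to 0.170701, so
  P(genuine card theft | fraud alert, ¬cardholder travelling abroad) = 0.170701 / 0.205201 ≈ 0.8319
With cardholder travelling abroad excluded, genuine card theft must carry more of the explanatory weight for the fraud alert.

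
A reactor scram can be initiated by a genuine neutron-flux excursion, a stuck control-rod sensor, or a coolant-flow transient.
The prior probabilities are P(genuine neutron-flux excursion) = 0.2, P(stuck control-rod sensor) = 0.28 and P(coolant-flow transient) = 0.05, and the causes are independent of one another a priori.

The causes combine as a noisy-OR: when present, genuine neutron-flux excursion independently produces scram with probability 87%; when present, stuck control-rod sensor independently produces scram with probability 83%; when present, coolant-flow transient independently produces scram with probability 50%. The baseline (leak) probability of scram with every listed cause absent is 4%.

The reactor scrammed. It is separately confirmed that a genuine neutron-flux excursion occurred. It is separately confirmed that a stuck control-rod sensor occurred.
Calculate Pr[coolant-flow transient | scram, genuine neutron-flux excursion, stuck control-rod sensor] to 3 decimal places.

Under noisy-OR, P(scram | causes) = 1 − (1−0.04)·∏(1−qᵢ) over the active causes.
Numerator (weight on configurations with coolant-flow transient): 0.989392·0.05 = 0.049470
Normalizer over all consistent configurations: 0.978784·0.95 + 0.989392·0.05 = 0.979315
Posterior = 0.049470 / 0.979315 ≈ 0.051

Pr[coolant-flow transient | scram, genuine neutron-flux excursion, stuck control-rod sensor] ≈ 0.051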